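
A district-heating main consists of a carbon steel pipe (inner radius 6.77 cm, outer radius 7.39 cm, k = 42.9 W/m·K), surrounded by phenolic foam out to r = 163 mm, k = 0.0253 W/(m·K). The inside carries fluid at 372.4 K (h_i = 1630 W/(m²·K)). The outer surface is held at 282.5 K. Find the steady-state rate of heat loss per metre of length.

Q' = 18.1 W/m

Resistance network (inner→outer):
  R'_conv,in = 1/(2πr h) = 1/(2π·0.0677·1630) = 0.001442 m·K/W
  R'_carbon steel = ln(0.0739/0.0677)/(2πk) = 0.08763/(2π·42.9) = 3.251×10^-4 m·K/W
  R'_phenolic foam = ln(0.163/0.0739)/(2πk) = 0.7910/(2π·0.0253) = 4.976 m·K/W
ΣR = 0.001442 + 3.251×10^-4 + 4.976 = 4.978 m·K/W
Q' = ΔT/ΣR = (372.4 K − 282.5 K)/4.978 = 18.1 W/m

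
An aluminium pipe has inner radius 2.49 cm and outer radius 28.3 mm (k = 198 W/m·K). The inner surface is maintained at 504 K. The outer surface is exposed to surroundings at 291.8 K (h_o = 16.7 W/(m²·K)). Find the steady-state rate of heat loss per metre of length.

Q' = 630 W/m

Series thermal resistances, inner to outer:
  R'_aluminium = ln(0.0283/0.0249)/(2πk) = 0.1280/(2π·198) = 1.029×10^-4 m·K/W
  R'_conv,out = 1/(2πr h) = 1/(2π·0.0283·16.7) = 0.3368 m·K/W
ΣR = 1.029×10^-4 + 0.3368 = 0.3369 m·K/W
Q' = ΔT/ΣR = (504 K − 291.8 K)/0.3369 = 630 W/m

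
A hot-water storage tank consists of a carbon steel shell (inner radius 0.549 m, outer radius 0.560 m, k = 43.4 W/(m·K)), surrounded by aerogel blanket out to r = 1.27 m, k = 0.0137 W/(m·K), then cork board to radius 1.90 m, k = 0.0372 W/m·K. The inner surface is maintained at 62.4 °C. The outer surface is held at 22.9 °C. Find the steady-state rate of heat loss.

Q = 6.21 W

Resistance network (inner→outer):
  R_carbon steel = (1/0.549 − 1/0.560)/(4πk) = 0.03578/(4π·43.4) = 6.560×10^-5 K/W
  R_aerogel blanket = (1/0.560 − 1/1.27)/(4πk) = 0.9983/(4π·0.0137) = 5.799 K/W
  R_cork board = (1/1.27 − 1/1.90)/(4πk) = 0.2611/(4π·0.0372) = 0.5585 K/W
ΣR = 6.560×10^-5 + 5.799 + 0.5585 = 6.358 K/W
Q = ΔT/ΣR = (62.4 °C − 22.9 °C)/6.358 = 6.21 W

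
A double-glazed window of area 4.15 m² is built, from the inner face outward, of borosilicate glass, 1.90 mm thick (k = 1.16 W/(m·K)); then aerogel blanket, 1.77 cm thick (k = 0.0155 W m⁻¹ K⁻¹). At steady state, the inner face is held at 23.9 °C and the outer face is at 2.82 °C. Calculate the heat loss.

Q = 76.5 W

Series thermal resistances, inner to outer:
  R_borosilicate glass = L/(kA) = 0.00190/(1.16·4.15) = 3.947×10^-4 K/W
  R_aerogel blanket = L/(kA) = 0.0177/(0.0155·4.15) = 0.2752 K/W
ΣR = 3.947×10^-4 + 0.2752 = 0.2756 K/W
Q = ΔT/ΣR = (23.9 °C − 2.82 °C)/0.2756 = 76.5 W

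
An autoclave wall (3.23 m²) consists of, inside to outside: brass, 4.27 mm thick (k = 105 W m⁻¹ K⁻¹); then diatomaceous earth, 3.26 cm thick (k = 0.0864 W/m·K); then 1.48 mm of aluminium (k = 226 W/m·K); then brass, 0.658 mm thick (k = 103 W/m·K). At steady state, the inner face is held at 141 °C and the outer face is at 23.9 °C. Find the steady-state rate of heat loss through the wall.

Q = 1000 W

Resistance network (inner→outer):
  R_brass = L/(kA) = 0.00427/(105·3.23) = 1.259×10^-5 K/W
  R_diatomaceous earth = L/(kA) = 0.0326/(0.0864·3.23) = 0.1168 K/W
  R_aluminium = L/(kA) = 0.00148/(226·3.23) = 2.027×10^-6 K/W
  R_brass = L/(kA) = 6.58×10^-4/(103·3.23) = 1.978×10^-6 K/W
ΣR = 1.259×10^-5 + 0.1168 + 2.027×10^-6 + 1.978×10^-6 = 0.1168 K/W
Q = ΔT/ΣR = (141 °C − 23.9 °C)/0.1168 = 1000 W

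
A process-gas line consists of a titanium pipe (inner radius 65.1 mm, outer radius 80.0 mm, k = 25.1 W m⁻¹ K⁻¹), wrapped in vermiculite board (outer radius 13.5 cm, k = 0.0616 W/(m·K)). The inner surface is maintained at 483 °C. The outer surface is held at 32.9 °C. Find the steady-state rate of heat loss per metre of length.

Q' = 333 W/m

Resistance network (inner→outer):
  R'_titanium = ln(0.0800/0.0651)/(2πk) = 0.2061/(2π·25.1) = 0.001307 m·K/W
  R'_vermiculite board = ln(0.135/0.0800)/(2πk) = 0.5232/(2π·0.0616) = 1.352 m·K/W
ΣR = 0.001307 + 1.352 = 1.353 m·K/W
Q' = ΔT/ΣR = (483 °C − 32.9 °C)/1.353 = 333 W/m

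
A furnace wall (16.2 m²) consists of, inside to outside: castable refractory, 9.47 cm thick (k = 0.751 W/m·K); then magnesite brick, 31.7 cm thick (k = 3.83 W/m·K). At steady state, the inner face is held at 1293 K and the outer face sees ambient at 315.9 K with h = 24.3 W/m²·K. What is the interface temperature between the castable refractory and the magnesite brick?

T = 800 K

Series thermal resistances, inner to outer:
  R_castable refractory = L/(kA) = 0.0947/(0.751·16.2) = 0.007784 K/W
  R_magnesite brick = L/(kA) = 0.317/(3.83·16.2) = 0.005109 K/W
  R_conv,out = 1/(hA) = 1/(24.3·16.2) = 0.002540 K/W
ΣR = 0.007784 + 0.005109 + 0.002540 = 0.01543 K/W
Q = ΔT/ΣR = (1293 K − 315.9 K)/0.01543 = 63320 W
From the inner boundary to the castable refractory/magnesite brick interface, ΣR_partial = 0.007784 K/W.
T_interface = T_in − Q·ΣR_partial = 1293 K − (63320)(0.007784) = 800 K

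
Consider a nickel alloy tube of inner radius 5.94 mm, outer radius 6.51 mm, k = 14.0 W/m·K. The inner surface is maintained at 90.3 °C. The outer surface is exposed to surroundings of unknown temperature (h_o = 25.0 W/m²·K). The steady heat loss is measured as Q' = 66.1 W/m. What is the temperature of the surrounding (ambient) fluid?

T_out = 25.6 °C

Series resistances:
  R'_nickel alloy = ln(0.00651/0.00594)/(2πk) = 0.09163/(2π·14.0) = 0.001042 m·K/W
  R'_conv,out = 1/(2πr h) = 1/(2π·0.00651·25.0) = 0.9779 m·K/W
ΣR = 0.9790 m·K/W
ΔT = Q'·ΣR = 66.1 × 0.9790 = 64.71 K
Heat flows outward, so T_out = T_in − ΔT = 90.3 − 64.71 = 25.6 °C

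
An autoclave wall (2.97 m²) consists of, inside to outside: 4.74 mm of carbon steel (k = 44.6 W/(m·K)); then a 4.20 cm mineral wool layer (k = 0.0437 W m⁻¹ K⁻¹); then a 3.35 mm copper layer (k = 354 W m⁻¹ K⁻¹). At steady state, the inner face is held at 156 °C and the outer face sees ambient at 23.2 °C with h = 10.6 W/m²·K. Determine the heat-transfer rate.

Q = 374 W

Resistance network (inner→outer):
  R_carbon steel = L/(kA) = 0.00474/(44.6·2.97) = 3.578×10^-5 K/W
  R_mineral wool = L/(kA) = 0.0420/(0.0437·2.97) = 0.3236 K/W
  R_copper = L/(kA) = 0.00335/(354·2.97) = 3.186×10^-6 K/W
  R_conv,out = 1/(hA) = 1/(10.6·2.97) = 0.03176 K/W
ΣR = 3.578×10^-5 + 0.3236 + 3.186×10^-6 + 0.03176 = 0.3554 K/W
Q = ΔT/ΣR = (156 °C − 23.2 °C)/0.3554 = 374 W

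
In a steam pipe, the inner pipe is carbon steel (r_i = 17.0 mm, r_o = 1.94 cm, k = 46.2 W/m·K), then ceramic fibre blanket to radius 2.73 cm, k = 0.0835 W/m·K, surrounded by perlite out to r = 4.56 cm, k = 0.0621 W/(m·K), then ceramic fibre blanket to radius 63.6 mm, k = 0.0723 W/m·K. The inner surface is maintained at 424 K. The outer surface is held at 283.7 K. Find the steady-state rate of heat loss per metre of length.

Q' = 52.0 W/m

Treat each layer as a resistance in series:
  R'_carbon steel = ln(0.0194/0.0170)/(2πk) = 0.1321/(2π·46.2) = 4.549×10^-4 m·K/W
  R'_ceramic fibre blanket = ln(0.0273/0.0194)/(2πk) = 0.3416/(2π·0.0835) = 0.6511 m·K/W
  R'_perlite = ln(0.0456/0.0273)/(2πk) = 0.5130/(2π·0.0621) = 1.315 m·K/W
  R'_ceramic fibre blanket = ln(0.0636/0.0456)/(2πk) = 0.3327/(2π·0.0723) = 0.7324 m·K/W
ΣR = 4.549×10^-4 + 0.6511 + 1.315 + 0.7324 = 2.699 m·K/W
Q' = ΔT/ΣR = (424 K − 283.7 K)/2.699 = 52.0 W/m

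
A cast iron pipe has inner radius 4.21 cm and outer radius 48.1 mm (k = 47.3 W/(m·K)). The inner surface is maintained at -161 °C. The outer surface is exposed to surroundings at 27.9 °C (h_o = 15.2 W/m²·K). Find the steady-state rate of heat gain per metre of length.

Series thermal resistances, inner to outer:
  R'_cast iron = ln(0.0481/0.0421)/(2πk) = 0.1332/(2π·47.3) = 4.483×10^-4 m·K/W
  R'_conv,out = 1/(2πr h) = 1/(2π·0.0481·15.2) = 0.2177 m·K/W
ΣR = 4.483×10^-4 + 0.2177 = 0.2181 m·K/W
Q' = ΔT/ΣR = (-161 °C − 27.9 °C)/0.2181 = -866 W/m
(Negative Q' ⇒ heat flows inward; heat gain = 866 W/m.)

Q' = 866 W/m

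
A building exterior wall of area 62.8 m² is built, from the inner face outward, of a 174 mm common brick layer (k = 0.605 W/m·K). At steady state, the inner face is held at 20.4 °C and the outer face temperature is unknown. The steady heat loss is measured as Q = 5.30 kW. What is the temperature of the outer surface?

T_out = -3.87 °C

Series resistances:
  R_common brick = L/(kA) = 0.174/(0.605·62.8) = 0.004580 K/W
ΣR = 0.004580 K/W
ΔT = Q·ΣR = 5300 × 0.004580 = 24.27 K
Heat flows outward, so T_out = T_in − ΔT = 20.4 − 24.27 = -3.87 °C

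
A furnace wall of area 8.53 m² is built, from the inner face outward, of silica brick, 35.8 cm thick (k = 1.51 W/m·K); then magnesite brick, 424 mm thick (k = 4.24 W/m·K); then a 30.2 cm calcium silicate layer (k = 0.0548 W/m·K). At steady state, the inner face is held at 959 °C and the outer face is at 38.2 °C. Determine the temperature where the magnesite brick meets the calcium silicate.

T = 906 °C

Series thermal resistances, inner to outer:
  R_silica brick = L/(kA) = 0.358/(1.51·8.53) = 0.02779 K/W
  R_magnesite brick = L/(kA) = 0.424/(4.24·8.53) = 0.01172 K/W
  R_calcium silicate = L/(kA) = 0.302/(0.0548·8.53) = 0.6461 K/W
ΣR = 0.02779 + 0.01172 + 0.6461 = 0.6856 K/W
Q = ΔT/ΣR = (959 °C − 38.2 °C)/0.6856 = 1343 W
From the inner boundary to the magnesite brick/calcium silicate interface, ΣR_partial = 0.03951 K/W.
T_interface = T_in − Q·ΣR_partial = 959 °C − (1343)(0.03951) = 906 °C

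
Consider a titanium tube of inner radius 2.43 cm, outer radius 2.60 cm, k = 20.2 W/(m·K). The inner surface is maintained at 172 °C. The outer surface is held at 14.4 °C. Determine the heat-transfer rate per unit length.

Q' = 296 kW/m

Q' = 2πk·ΔT/ln(r₂/r₁) = 2π × 20.2 × 157.6 / ln(0.0260/0.0243) = 2.96×10^5 W/m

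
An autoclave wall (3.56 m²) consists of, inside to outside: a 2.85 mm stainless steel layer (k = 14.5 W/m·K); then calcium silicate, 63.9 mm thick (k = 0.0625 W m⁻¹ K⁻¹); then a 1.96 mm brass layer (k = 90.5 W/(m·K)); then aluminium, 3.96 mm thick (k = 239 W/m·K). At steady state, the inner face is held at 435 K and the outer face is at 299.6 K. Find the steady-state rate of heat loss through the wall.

Treat each layer as a resistance in series:
  R_stainless steel = L/(kA) = 0.00285/(14.5·3.56) = 5.521×10^-5 K/W
  R_calcium silicate = L/(kA) = 0.0639/(0.0625·3.56) = 0.2872 K/W
  R_brass = L/(kA) = 0.00196/(90.5·3.56) = 6.084×10^-6 K/W
  R_aluminium = L/(kA) = 0.00396/(239·3.56) = 4.654×10^-6 K/W
ΣR = 5.521×10^-5 + 0.2872 + 6.084×10^-6 + 4.654×10^-6 = 0.2873 K/W
Q = ΔT/ΣR = (435 K − 299.6 K)/0.2873 = 471 W

Q = 471 W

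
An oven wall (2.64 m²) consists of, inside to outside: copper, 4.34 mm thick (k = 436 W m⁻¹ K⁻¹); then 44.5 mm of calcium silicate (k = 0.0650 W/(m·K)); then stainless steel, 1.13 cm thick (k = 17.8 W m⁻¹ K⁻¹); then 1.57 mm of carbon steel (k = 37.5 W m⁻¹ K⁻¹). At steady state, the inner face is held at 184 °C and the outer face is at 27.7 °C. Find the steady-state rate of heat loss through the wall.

Treat each layer as a resistance in series:
  R_copper = L/(kA) = 0.00434/(436·2.64) = 3.771×10^-6 K/W
  R_calcium silicate = L/(kA) = 0.0445/(0.0650·2.64) = 0.2593 K/W
  R_stainless steel = L/(kA) = 0.0113/(17.8·2.64) = 2.405×10^-4 K/W
  R_carbon steel = L/(kA) = 0.00157/(37.5·2.64) = 1.586×10^-5 K/W
ΣR = 3.771×10^-6 + 0.2593 + 2.405×10^-4 + 1.586×10^-5 = 0.2596 K/W
Q = ΔT/ΣR = (184 °C − 27.7 °C)/0.2596 = 602 W

Q = 602 W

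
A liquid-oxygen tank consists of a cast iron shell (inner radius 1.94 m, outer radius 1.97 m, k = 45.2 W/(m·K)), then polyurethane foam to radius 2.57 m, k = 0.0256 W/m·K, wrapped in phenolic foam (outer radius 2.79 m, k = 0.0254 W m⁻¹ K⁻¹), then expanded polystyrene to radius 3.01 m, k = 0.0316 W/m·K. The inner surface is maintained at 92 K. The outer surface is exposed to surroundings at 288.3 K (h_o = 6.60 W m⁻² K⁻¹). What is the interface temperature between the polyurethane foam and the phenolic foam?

Series thermal resistances, inner to outer:
  R_cast iron = (1/1.94 − 1/1.97)/(4πk) = 0.007850/(4π·45.2) = 1.382×10^-5 K/W
  R_polyurethane foam = (1/1.97 − 1/2.57)/(4πk) = 0.1185/(4π·0.0256) = 0.3684 K/W
  R_phenolic foam = (1/2.57 − 1/2.79)/(4πk) = 0.03068/(4π·0.0254) = 0.09613 K/W
  R_expanded polystyrene = (1/2.79 − 1/3.01)/(4πk) = 0.02620/(4π·0.0316) = 0.06597 K/W
  R_conv,out = 1/(4πr²h) = 1/(4π·3.01²·6.60) = 0.001331 K/W
ΣR = 1.382×10^-5 + 0.3684 + 0.09613 + 0.06597 + 0.001331 = 0.5318 K/W
Q = ΔT/ΣR = (92 K − 288.3 K)/0.5318 = -369.1 W
From the inner boundary to the polyurethane foam/phenolic foam interface, ΣR_partial = 0.3684 K/W.
T_interface = T_in − Q·ΣR_partial = 92 K − (-369.1)(0.3684) = 228.0 K

T = 228.0 K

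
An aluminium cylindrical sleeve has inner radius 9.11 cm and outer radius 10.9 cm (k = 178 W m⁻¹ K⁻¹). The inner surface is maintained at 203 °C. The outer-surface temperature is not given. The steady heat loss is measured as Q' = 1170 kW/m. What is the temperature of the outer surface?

T_out = 15.3 °C

Series resistances:
  R'_aluminium = ln(0.109/0.0911)/(2πk) = 0.1794/(2π·178) = 1.604×10^-4 m·K/W
ΣR = 1.604×10^-4 m·K/W
ΔT = Q'·ΣR = 1.17×10^6 × 1.604×10^-4 = 187.7 K
Heat flows outward, so T_out = T_in − ΔT = 203 − 187.7 = 15.3 °C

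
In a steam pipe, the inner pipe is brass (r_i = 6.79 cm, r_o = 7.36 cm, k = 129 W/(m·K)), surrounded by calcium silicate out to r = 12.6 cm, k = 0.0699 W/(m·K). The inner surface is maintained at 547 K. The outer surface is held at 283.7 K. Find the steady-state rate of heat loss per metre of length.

Series thermal resistances, inner to outer:
  R'_brass = ln(0.0736/0.0679)/(2πk) = 0.08061/(2π·129) = 9.945×10^-5 m·K/W
  R'_calcium silicate = ln(0.126/0.0736)/(2πk) = 0.5376/(2π·0.0699) = 1.224 m·K/W
ΣR = 9.945×10^-5 + 1.224 = 1.224 m·K/W
Q' = ΔT/ΣR = (547 K − 283.7 K)/1.224 = 215 W/m

Q' = 215 W/m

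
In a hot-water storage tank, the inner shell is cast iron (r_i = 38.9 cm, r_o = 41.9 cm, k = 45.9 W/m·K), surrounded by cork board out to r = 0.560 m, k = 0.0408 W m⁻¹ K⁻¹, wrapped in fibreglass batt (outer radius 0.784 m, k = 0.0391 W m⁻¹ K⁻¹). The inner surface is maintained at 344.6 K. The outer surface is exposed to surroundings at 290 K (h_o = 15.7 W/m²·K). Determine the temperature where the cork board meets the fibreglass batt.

Resistance network (inner→outer):
  R_cast iron = (1/0.389 − 1/0.419)/(4πk) = 0.1841/(4π·45.9) = 3.191×10^-4 K/W
  R_cork board = (1/0.419 − 1/0.560)/(4πk) = 0.6009/(4π·0.0408) = 1.172 K/W
  R_fibreglass batt = (1/0.560 − 1/0.784)/(4πk) = 0.5102/(4π·0.0391) = 1.038 K/W
  R_conv,out = 1/(4πr²h) = 1/(4π·0.784²·15.7) = 0.008246 K/W
ΣR = 3.191×10^-4 + 1.172 + 1.038 + 0.008246 = 2.219 K/W
Q = ΔT/ΣR = (344.6 K − 290 K)/2.219 = 24.61 W
From the inner boundary to the cork board/fibreglass batt interface, ΣR_partial = 1.172 K/W.
T_interface = T_in − Q·ΣR_partial = 344.6 K − (24.61)(1.172) = 315.8 K

T = 315.8 K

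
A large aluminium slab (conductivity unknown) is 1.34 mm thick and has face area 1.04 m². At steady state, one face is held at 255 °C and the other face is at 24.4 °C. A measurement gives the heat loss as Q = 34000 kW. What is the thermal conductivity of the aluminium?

ΣR = ΔT/Q = |255 − 24.4|/3.40×10^7 = 6.782×10^-6 K/W
L/(kA) = 6.782×10^-6 ⇒ k = 0.00134/(6.782×10^-6·1.04) = 190 W/m·K

k = 190 W/m·K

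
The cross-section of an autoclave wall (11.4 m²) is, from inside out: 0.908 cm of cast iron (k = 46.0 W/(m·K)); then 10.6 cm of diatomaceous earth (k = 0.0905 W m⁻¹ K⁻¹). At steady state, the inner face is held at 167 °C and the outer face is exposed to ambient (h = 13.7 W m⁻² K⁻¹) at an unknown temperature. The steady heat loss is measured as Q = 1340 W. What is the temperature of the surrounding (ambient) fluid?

T_out = 20.7 °C

Sum the resistances:
  R_cast iron = L/(kA) = 0.00908/(46.0·11.4) = 1.732×10^-5 K/W
  R_diatomaceous earth = L/(kA) = 0.106/(0.0905·11.4) = 0.1027 K/W
  R_conv,out = 1/(hA) = 1/(13.7·11.4) = 0.006403 K/W
ΣR = 0.1092 K/W
ΔT = Q·ΣR = 1340 × 0.1092 = 146.3 K
Heat flows outward, so T_out = T_in − ΔT = 167 − 146.3 = 20.7 °C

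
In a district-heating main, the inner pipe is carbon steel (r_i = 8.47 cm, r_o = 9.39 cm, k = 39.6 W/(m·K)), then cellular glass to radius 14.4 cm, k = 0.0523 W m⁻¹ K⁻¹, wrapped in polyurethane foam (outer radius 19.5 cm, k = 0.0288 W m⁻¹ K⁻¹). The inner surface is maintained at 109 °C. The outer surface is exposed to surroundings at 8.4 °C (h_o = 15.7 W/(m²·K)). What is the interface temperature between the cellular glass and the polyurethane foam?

T = 65.8 °C

Resistance network (inner→outer):
  R'_carbon steel = ln(0.0939/0.0847)/(2πk) = 0.1031/(2π·39.6) = 4.144×10^-4 m·K/W
  R'_cellular glass = ln(0.144/0.0939)/(2πk) = 0.4276/(2π·0.0523) = 1.301 m·K/W
  R'_polyurethane foam = ln(0.195/0.144)/(2πk) = 0.3032/(2π·0.0288) = 1.675 m·K/W
  R'_conv,out = 1/(2πr h) = 1/(2π·0.195·15.7) = 0.05199 m·K/W
ΣR = 4.144×10^-4 + 1.301 + 1.675 + 0.05199 = 3.028 m·K/W
Q' = ΔT/ΣR = (109 °C − 8.4 °C)/3.028 = 33.22 W/m
From the inner boundary to the cellular glass/polyurethane foam interface, ΣR_partial = 1.301 m·K/W.
T_interface = T_in − Q'·ΣR_partial = 109 °C − (33.22)(1.301) = 65.8 °C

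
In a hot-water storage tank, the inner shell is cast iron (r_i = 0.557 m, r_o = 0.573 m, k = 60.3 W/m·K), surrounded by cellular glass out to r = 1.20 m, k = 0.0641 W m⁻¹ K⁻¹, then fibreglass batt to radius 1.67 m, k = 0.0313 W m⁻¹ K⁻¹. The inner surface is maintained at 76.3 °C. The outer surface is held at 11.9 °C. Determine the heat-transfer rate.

Treat each layer as a resistance in series:
  R_cast iron = (1/0.557 − 1/0.573)/(4πk) = 0.05013/(4π·60.3) = 6.616×10^-5 K/W
  R_cellular glass = (1/0.573 − 1/1.20)/(4πk) = 0.9119/(4π·0.0641) = 1.132 K/W
  R_fibreglass batt = (1/1.20 − 1/1.67)/(4πk) = 0.2345/(4π·0.0313) = 0.5963 K/W
ΣR = 6.616×10^-5 + 1.132 + 0.5963 = 1.728 K/W
Q = ΔT/ΣR = (76.3 °C − 11.9 °C)/1.728 = 37.3 W

Q = 37.3 W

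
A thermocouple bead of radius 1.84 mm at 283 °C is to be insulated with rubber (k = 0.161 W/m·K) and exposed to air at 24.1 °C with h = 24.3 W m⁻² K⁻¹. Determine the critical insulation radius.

For a sphere, r_cr = 2k_ins/h = 2·0.161/24.3 = 0.0133 m = 1.33 cm

r_cr = 1.33 cm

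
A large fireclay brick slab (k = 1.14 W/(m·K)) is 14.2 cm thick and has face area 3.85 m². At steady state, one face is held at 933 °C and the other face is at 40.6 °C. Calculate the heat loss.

Q = kA·ΔT/L = 1.14 × 3.85 × |933 °C − 40.6 °C| / 0.142 = 27600 W

Q = 27600 W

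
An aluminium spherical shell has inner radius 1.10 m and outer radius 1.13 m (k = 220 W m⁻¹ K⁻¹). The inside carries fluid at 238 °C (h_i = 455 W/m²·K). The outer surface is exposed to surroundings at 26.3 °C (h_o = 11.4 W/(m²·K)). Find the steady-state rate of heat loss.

Resistance network (inner→outer):
  R_conv,in = 1/(4πr²h) = 1/(4π·1.10²·455) = 1.445×10^-4 K/W
  R_aluminium = (1/1.10 − 1/1.13)/(4πk) = 0.02414/(4π·220) = 8.730×10^-6 K/W
  R_conv,out = 1/(4πr²h) = 1/(4π·1.13²·11.4) = 0.005467 K/W
ΣR = 1.445×10^-4 + 8.730×10^-6 + 0.005467 = 0.005620 K/W
Q = ΔT/ΣR = (238 °C − 26.3 °C)/0.005620 = 37700 W

Q = 37.7 kW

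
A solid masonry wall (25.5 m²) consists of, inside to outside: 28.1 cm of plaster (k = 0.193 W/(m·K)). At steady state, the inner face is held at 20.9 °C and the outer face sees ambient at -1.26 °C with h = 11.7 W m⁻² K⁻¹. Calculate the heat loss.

Q = 367 W

Treat each layer as a resistance in series:
  R_plaster = L/(kA) = 0.281/(0.193·25.5) = 0.05710 K/W
  R_conv,out = 1/(hA) = 1/(11.7·25.5) = 0.003352 K/W
ΣR = 0.05710 + 0.003352 = 0.06045 K/W
Q = ΔT/ΣR = (20.9 °C − -1.26 °C)/0.06045 = 367 W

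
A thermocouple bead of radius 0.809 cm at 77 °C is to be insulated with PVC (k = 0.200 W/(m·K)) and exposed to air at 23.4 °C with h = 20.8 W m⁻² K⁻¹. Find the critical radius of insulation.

For a sphere, r_cr = 2k_ins/h = 2·0.200/20.8 = 0.0192 m = 1.92 cm

r_cr = 1.92 cm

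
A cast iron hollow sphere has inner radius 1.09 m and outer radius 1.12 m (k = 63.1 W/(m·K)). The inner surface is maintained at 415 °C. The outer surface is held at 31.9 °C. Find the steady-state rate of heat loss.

Q = 12400 kW

Q = 4πk·ΔT/(1/r₁ − 1/r₂) = 4π × 63.1 × 383.1 / (1/1.09 − 1/1.12) = 1.24×10^7 W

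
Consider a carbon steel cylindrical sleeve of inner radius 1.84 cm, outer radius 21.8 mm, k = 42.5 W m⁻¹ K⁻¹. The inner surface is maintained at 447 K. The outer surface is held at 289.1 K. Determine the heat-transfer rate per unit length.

Q' = 249 kW/m

Q' = 2πk·ΔT/ln(r₂/r₁) = 2π × 42.5 × 157.9 / ln(0.0218/0.0184) = 2.49×10^5 W/m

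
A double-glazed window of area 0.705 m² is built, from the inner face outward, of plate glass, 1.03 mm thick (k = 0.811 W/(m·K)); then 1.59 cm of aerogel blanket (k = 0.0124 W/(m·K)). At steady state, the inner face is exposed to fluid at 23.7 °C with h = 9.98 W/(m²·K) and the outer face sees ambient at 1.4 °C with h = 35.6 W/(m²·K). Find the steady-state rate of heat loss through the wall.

Q = 11.1 W

Treat each layer as a resistance in series:
  R_conv,in = 1/(hA) = 1/(9.98·0.705) = 0.1421 K/W
  R_plate glass = L/(kA) = 0.00103/(0.811·0.705) = 0.001801 K/W
  R_aerogel blanket = L/(kA) = 0.0159/(0.0124·0.705) = 1.819 K/W
  R_conv,out = 1/(hA) = 1/(35.6·0.705) = 0.03984 K/W
ΣR = 0.1421 + 0.001801 + 1.819 + 0.03984 = 2.003 K/W
Q = ΔT/ΣR = (23.7 °C − 1.4 °C)/2.003 = 11.1 W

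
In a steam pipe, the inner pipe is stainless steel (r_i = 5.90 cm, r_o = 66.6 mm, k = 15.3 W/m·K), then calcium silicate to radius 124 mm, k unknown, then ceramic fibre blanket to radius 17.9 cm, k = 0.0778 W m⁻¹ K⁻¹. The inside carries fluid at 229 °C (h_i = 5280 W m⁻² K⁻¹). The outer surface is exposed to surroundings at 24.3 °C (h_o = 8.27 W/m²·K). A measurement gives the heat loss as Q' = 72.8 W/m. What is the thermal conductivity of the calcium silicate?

ΣR = ΔT/Q' = |229 − 24.3|/72.8 = 2.812 m·K/W
Known resistances:
  R'_conv,in = 1/(2πr h) = 1/(2π·0.0590·5280) = 5.109×10^-4 m·K/W
  R'_stainless steel = ln(0.0666/0.0590)/(2πk) = 0.1212/(2π·15.3) = 0.001260 m·K/W
  R'_ceramic fibre blanket = ln(0.179/0.124)/(2πk) = 0.3671/(2π·0.0778) = 0.7510 m·K/W
  R'_conv,out = 1/(2πr h) = 1/(2π·0.179·8.27) = 0.1075 m·K/W
R_calcium silicate = ΣR − ΣR_known = 2.812 − 0.8603 = 1.952 m·K/W
ln(r₂/r₁)/(2πk) = 1.952 ⇒ k = 0.6216/(2π·1.952) = 0.0507 W/m·K

k = 0.0507 W/m·K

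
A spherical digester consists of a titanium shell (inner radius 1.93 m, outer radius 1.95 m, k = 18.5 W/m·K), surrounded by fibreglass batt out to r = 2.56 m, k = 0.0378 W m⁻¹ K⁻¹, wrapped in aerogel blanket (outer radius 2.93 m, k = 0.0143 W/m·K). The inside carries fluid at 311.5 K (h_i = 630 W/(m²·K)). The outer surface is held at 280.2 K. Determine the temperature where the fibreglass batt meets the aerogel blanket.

Series thermal resistances, inner to outer:
  R_conv,in = 1/(4πr²h) = 1/(4π·1.93²·630) = 3.391×10^-5 K/W
  R_titanium = (1/1.93 − 1/1.95)/(4πk) = 0.005314/(4π·18.5) = 2.286×10^-5 K/W
  R_fibreglass batt = (1/1.95 − 1/2.56)/(4πk) = 0.1222/(4π·0.0378) = 0.2572 K/W
  R_aerogel blanket = (1/2.56 − 1/2.93)/(4πk) = 0.04933/(4π·0.0143) = 0.2745 K/W
ΣR = 3.391×10^-5 + 2.286×10^-5 + 0.2572 + 0.2745 = 0.5318 K/W
Q = ΔT/ΣR = (311.5 K − 280.2 K)/0.5318 = 58.86 W
From the inner boundary to the fibreglass batt/aerogel blanket interface, ΣR_partial = 0.2573 K/W.
T_interface = T_in − Q·ΣR_partial = 311.5 K − (58.86)(0.2573) = 296.4 K

T = 296.4 K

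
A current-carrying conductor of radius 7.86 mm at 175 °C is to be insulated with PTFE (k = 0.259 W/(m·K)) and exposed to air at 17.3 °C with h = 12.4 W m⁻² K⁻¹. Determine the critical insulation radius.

r_cr = 2.09 cm

For a cylinder, r_cr = k_ins/h = 0.259/12.4 = 0.0209 m = 2.09 cm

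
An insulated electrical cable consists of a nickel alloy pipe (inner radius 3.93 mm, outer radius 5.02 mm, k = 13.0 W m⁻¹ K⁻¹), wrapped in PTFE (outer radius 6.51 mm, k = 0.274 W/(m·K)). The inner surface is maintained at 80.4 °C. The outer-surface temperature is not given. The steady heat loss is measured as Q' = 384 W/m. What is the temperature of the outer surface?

Series resistances:
  R'_nickel alloy = ln(0.00502/0.00393)/(2πk) = 0.2448/(2π·13.0) = 0.002997 m·K/W
  R'_PTFE = ln(0.00651/0.00502)/(2πk) = 0.2599/(2π·0.274) = 0.1510 m·K/W
ΣR = 0.1540 m·K/W
ΔT = Q'·ΣR = 384 × 0.1540 = 59.14 K
Heat flows outward, so T_out = T_in − ΔT = 80.4 − 59.14 = 21.3 °C

T_out = 21.3 °C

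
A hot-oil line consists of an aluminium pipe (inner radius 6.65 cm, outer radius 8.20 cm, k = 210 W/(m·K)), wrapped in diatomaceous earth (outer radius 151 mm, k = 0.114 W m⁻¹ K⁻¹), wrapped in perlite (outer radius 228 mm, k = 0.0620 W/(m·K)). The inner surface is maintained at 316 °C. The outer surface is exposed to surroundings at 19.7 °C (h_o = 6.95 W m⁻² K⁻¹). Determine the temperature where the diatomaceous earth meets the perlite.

T = 190 °C

Series thermal resistances, inner to outer:
  R'_aluminium = ln(0.0820/0.0665)/(2πk) = 0.2095/(2π·210) = 1.588×10^-4 m·K/W
  R'_diatomaceous earth = ln(0.151/0.0820)/(2πk) = 0.6106/(2π·0.114) = 0.8524 m·K/W
  R'_perlite = ln(0.228/0.151)/(2πk) = 0.4121/(2π·0.0620) = 1.058 m·K/W
  R'_conv,out = 1/(2πr h) = 1/(2π·0.228·6.95) = 0.1004 m·K/W
ΣR = 1.588×10^-4 + 0.8524 + 1.058 + 0.1004 = 2.011 m·K/W
Q' = ΔT/ΣR = (316 °C − 19.7 °C)/2.011 = 147.3 W/m
From the inner boundary to the diatomaceous earth/perlite interface, ΣR_partial = 0.8526 m·K/W.
T_interface = T_in − Q'·ΣR_partial = 316 °C − (147.3)(0.8526) = 190 °C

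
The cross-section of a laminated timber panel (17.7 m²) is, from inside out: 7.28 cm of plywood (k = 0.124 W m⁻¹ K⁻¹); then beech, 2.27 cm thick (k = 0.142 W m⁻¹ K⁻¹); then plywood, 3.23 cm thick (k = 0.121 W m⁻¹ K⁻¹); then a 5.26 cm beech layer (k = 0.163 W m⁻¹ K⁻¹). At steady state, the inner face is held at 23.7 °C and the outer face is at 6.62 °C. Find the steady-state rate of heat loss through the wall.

Q = 226 W

Resistance network (inner→outer):
  R_plywood = L/(kA) = 0.0728/(0.124·17.7) = 0.03317 K/W
  R_beech = L/(kA) = 0.0227/(0.142·17.7) = 0.009032 K/W
  R_plywood = L/(kA) = 0.0323/(0.121·17.7) = 0.01508 K/W
  R_beech = L/(kA) = 0.0526/(0.163·17.7) = 0.01823 K/W
ΣR = 0.03317 + 0.009032 + 0.01508 + 0.01823 = 0.07551 K/W
Q = ΔT/ΣR = (23.7 °C − 6.62 °C)/0.07551 = 226 W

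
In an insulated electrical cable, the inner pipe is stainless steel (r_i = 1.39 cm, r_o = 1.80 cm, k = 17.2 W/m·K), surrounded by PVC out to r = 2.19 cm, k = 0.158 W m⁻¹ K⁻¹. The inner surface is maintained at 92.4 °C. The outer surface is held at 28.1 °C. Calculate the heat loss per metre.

Series thermal resistances, inner to outer:
  R'_stainless steel = ln(0.0180/0.0139)/(2πk) = 0.2585/(2π·17.2) = 0.002392 m·K/W
  R'_PVC = ln(0.0219/0.0180)/(2πk) = 0.1961/(2π·0.158) = 0.1975 m·K/W
ΣR = 0.002392 + 0.1975 = 0.1999 m·K/W
Q' = ΔT/ΣR = (92.4 °C − 28.1 °C)/0.1999 = 322 W/m

Q' = 322 W/m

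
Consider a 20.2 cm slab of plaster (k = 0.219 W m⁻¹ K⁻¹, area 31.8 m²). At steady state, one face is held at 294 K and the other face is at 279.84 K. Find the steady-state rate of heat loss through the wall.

Q = kA·ΔT/L = 0.219 × 31.8 × |294 K − 279.84 K| / 0.202 = 488 W

Q = 488 W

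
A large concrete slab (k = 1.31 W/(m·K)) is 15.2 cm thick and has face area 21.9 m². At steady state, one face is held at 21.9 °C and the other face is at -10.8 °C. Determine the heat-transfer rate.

Q = 6170 W

Q = kA·ΔT/L = 1.31 × 21.9 × |21.9 °C − -10.8 °C| / 0.152 = 6170 W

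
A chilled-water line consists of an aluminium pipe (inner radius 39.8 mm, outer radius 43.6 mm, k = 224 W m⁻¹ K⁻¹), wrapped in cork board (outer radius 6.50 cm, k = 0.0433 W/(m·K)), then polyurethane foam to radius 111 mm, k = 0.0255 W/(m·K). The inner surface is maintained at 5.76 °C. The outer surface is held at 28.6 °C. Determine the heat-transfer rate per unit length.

Resistance network (inner→outer):
  R'_aluminium = ln(0.0436/0.0398)/(2πk) = 0.09119/(2π·224) = 6.479×10^-5 m·K/W
  R'_cork board = ln(0.0650/0.0436)/(2πk) = 0.3993/(2π·0.0433) = 1.468 m·K/W
  R'_polyurethane foam = ln(0.111/0.0650)/(2πk) = 0.5351/(2π·0.0255) = 3.340 m·K/W
ΣR = 6.479×10^-5 + 1.468 + 3.340 = 4.808 m·K/W
Q' = ΔT/ΣR = (5.76 °C − 28.6 °C)/4.808 = -4.75 W/m
(Negative Q' ⇒ heat flows inward; heat gain = 4.75 W/m.)

Q' = 4.75 W/m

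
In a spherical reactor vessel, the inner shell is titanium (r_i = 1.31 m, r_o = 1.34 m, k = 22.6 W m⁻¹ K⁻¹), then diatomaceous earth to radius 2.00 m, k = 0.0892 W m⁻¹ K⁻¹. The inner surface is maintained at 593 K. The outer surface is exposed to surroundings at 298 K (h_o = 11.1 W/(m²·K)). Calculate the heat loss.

Series thermal resistances, inner to outer:
  R_titanium = (1/1.31 − 1/1.34)/(4πk) = 0.01709/(4π·22.6) = 6.018×10^-5 K/W
  R_diatomaceous earth = (1/1.34 − 1/2.00)/(4πk) = 0.2463/(4π·0.0892) = 0.2197 K/W
  R_conv,out = 1/(4πr²h) = 1/(4π·2.00²·11.1) = 0.001792 K/W
ΣR = 6.018×10^-5 + 0.2197 + 0.001792 = 0.2216 K/W
Q = ΔT/ΣR = (593 K − 298 K)/0.2216 = 1330 W

Q = 1330 W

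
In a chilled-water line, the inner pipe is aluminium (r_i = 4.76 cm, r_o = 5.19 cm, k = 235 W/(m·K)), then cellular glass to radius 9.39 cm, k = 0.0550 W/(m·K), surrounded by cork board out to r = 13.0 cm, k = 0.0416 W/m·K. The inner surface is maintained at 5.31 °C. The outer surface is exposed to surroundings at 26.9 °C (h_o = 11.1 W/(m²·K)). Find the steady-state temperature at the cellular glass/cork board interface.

Treat each layer as a resistance in series:
  R'_aluminium = ln(0.0519/0.0476)/(2πk) = 0.08649/(2π·235) = 5.857×10^-5 m·K/W
  R'_cellular glass = ln(0.0939/0.0519)/(2πk) = 0.5929/(2π·0.0550) = 1.716 m·K/W
  R'_cork board = ln(0.130/0.0939)/(2πk) = 0.3253/(2π·0.0416) = 1.245 m·K/W
  R'_conv,out = 1/(2πr h) = 1/(2π·0.130·11.1) = 0.1103 m·K/W
ΣR = 5.857×10^-5 + 1.716 + 1.245 + 0.1103 = 3.071 m·K/W
Q' = ΔT/ΣR = (5.31 °C − 26.9 °C)/3.071 = -7.030 W/m
From the inner boundary to the cellular glass/cork board interface, ΣR_partial = 1.716 m·K/W.
T_interface = T_in − Q'·ΣR_partial = 5.31 °C − (-7.030)(1.716) = 17.4 °C

T = 17.4 °C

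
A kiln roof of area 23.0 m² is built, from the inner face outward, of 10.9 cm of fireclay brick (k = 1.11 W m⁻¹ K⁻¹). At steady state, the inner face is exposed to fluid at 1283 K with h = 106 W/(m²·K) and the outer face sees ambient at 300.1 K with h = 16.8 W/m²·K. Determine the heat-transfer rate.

Q = 1.35×10^5 W

Resistance network (inner→outer):
  R_conv,in = 1/(hA) = 1/(106·23.0) = 4.102×10^-4 K/W
  R_fireclay brick = L/(kA) = 0.109/(1.11·23.0) = 0.004269 K/W
  R_conv,out = 1/(hA) = 1/(16.8·23.0) = 0.002588 K/W
ΣR = 4.102×10^-4 + 0.004269 + 0.002588 = 0.007267 K/W
Q = ΔT/ΣR = (1283 K − 300.1 K)/0.007267 = 1.35×10^5 W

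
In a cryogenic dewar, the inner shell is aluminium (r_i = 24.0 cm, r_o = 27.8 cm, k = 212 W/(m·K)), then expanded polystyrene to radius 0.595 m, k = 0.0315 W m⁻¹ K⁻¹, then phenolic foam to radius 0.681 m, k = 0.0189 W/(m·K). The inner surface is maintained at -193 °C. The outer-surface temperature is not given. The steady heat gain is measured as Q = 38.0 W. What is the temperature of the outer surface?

T_out = 24.9 °C

Series resistances:
  R_aluminium = (1/0.240 − 1/0.278)/(4πk) = 0.5695/(4π·212) = 2.138×10^-4 K/W
  R_expanded polystyrene = (1/0.278 − 1/0.595)/(4πk) = 1.916/(4π·0.0315) = 4.841 K/W
  R_phenolic foam = (1/0.595 − 1/0.681)/(4πk) = 0.2122/(4π·0.0189) = 0.8936 K/W
ΣR = 5.735 K/W
ΔT = Q·ΣR = 38.0 × 5.735 = 217.9 K
Heat flows inward, so T_out = T_in + ΔT = -193 + 217.9 = 24.9 °C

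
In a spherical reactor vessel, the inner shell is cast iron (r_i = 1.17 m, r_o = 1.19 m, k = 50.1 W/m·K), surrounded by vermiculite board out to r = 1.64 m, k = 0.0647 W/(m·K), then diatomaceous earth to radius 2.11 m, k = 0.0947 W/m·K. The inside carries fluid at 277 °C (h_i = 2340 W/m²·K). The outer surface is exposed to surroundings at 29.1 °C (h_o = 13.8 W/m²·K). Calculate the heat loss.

Resistance network (inner→outer):
  R_conv,in = 1/(4πr²h) = 1/(4π·1.17²·2340) = 2.484×10^-5 K/W
  R_cast iron = (1/1.17 − 1/1.19)/(4πk) = 0.01436/(4π·50.1) = 2.282×10^-5 K/W
  R_vermiculite board = (1/1.19 − 1/1.64)/(4πk) = 0.2306/(4π·0.0647) = 0.2836 K/W
  R_diatomaceous earth = (1/1.64 − 1/2.11)/(4πk) = 0.1358/(4π·0.0947) = 0.1141 K/W
  R_conv,out = 1/(4πr²h) = 1/(4π·2.11²·13.8) = 0.001295 K/W
ΣR = 2.484×10^-5 + 2.282×10^-5 + 0.2836 + 0.1141 + 0.001295 = 0.3990 K/W
Q = ΔT/ΣR = (277 °C − 29.1 °C)/0.3990 = 621 W

Q = 621 W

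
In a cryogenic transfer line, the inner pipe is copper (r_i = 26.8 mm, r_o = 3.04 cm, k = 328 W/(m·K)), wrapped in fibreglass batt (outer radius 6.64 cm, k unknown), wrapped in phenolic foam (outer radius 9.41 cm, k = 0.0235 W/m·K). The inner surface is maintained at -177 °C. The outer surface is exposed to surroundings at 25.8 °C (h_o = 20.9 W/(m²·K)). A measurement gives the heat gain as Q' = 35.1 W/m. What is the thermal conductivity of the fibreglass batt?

k = 0.0373 W/m·K

ΣR = ΔT/Q' = |-177 − 25.8|/35.1 = 5.778 m·K/W
Known resistances:
  R'_copper = ln(0.0304/0.0268)/(2πk) = 0.1260/(2π·328) = 6.116×10^-5 m·K/W
  R'_phenolic foam = ln(0.0941/0.0664)/(2πk) = 0.3487/(2π·0.0235) = 2.361 m·K/W
  R'_conv,out = 1/(2πr h) = 1/(2π·0.0941·20.9) = 0.08093 m·K/W
R_fibreglass batt = ΣR − ΣR_known = 5.778 − 2.442 = 3.336 m·K/W
ln(r₂/r₁)/(2πk) = 3.336 ⇒ k = 0.7813/(2π·3.336) = 0.0373 W/m·K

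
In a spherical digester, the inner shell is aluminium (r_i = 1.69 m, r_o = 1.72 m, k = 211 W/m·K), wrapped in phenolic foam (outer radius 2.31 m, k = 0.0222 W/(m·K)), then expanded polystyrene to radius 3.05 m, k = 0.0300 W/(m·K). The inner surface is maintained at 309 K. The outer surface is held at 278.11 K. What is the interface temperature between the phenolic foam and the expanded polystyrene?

Resistance network (inner→outer):
  R_aluminium = (1/1.69 − 1/1.72)/(4πk) = 0.01032/(4π·211) = 3.892×10^-6 K/W
  R_phenolic foam = (1/1.72 − 1/2.31)/(4πk) = 0.1485/(4π·0.0222) = 0.5323 K/W
  R_expanded polystyrene = (1/2.31 − 1/3.05)/(4πk) = 0.1050/(4π·0.0300) = 0.2786 K/W
ΣR = 3.892×10^-6 + 0.5323 + 0.2786 = 0.8109 K/W
Q = ΔT/ΣR = (309 K − 278.11 K)/0.8109 = 38.09 W
From the inner boundary to the phenolic foam/expanded polystyrene interface, ΣR_partial = 0.5323 K/W.
T_interface = T_in − Q·ΣR_partial = 309 K − (38.09)(0.5323) = 288.7 K

T = 288.7 K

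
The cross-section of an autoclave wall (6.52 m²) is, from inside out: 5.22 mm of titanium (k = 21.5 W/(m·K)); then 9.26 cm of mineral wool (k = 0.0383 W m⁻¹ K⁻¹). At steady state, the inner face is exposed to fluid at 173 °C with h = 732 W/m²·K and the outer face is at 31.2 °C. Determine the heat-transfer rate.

Resistance network (inner→outer):
  R_conv,in = 1/(hA) = 1/(732·6.52) = 2.095×10^-4 K/W
  R_titanium = L/(kA) = 0.00522/(21.5·6.52) = 3.724×10^-5 K/W
  R_mineral wool = L/(kA) = 0.0926/(0.0383·6.52) = 0.3708 K/W
ΣR = 2.095×10^-4 + 3.724×10^-5 + 0.3708 = 0.3710 K/W
Q = ΔT/ΣR = (173 °C − 31.2 °C)/0.3710 = 382 W

Q = 382 W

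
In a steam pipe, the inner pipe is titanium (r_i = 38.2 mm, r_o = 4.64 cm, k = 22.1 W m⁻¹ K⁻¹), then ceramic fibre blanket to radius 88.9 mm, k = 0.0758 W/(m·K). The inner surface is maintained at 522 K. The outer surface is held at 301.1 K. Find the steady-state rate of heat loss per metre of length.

Treat each layer as a resistance in series:
  R'_titanium = ln(0.0464/0.0382)/(2πk) = 0.1945/(2π·22.1) = 0.001400 m·K/W
  R'_ceramic fibre blanket = ln(0.0889/0.0464)/(2πk) = 0.6502/(2π·0.0758) = 1.365 m·K/W
ΣR = 0.001400 + 1.365 = 1.366 m·K/W
Q' = ΔT/ΣR = (522 K − 301.1 K)/1.366 = 162 W/m

Q' = 162 W/m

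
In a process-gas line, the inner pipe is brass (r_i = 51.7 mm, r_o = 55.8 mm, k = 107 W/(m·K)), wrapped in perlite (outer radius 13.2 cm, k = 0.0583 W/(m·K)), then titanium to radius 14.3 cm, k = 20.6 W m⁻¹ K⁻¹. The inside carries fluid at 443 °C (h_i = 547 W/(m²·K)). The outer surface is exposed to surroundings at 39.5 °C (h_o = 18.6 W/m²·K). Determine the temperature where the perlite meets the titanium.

T = 49.6 °C

Series thermal resistances, inner to outer:
  R'_conv,in = 1/(2πr h) = 1/(2π·0.0517·547) = 0.005628 m·K/W
  R'_brass = ln(0.0558/0.0517)/(2πk) = 0.07632/(2π·107) = 1.135×10^-4 m·K/W
  R'_perlite = ln(0.132/0.0558)/(2πk) = 0.8610/(2π·0.0583) = 2.351 m·K/W
  R'_titanium = ln(0.143/0.132)/(2πk) = 0.08004/(2π·20.6) = 6.184×10^-4 m·K/W
  R'_conv,out = 1/(2πr h) = 1/(2π·0.143·18.6) = 0.05984 m·K/W
ΣR = 0.005628 + 1.135×10^-4 + 2.351 + 6.184×10^-4 + 0.05984 = 2.417 m·K/W
Q' = ΔT/ΣR = (443 °C − 39.5 °C)/2.417 = 166.9 W/m
From the inner boundary to the perlite/titanium interface, ΣR_partial = 2.357 m·K/W.
T_interface = T_in − Q'·ΣR_partial = 443 °C − (166.9)(2.357) = 49.6 °C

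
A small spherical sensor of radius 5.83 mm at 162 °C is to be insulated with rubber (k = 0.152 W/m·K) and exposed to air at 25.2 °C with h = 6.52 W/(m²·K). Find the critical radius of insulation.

For a sphere, r_cr = 2k_ins/h = 2·0.152/6.52 = 0.0466 m = 4.66 cm

r_cr = 4.66 cm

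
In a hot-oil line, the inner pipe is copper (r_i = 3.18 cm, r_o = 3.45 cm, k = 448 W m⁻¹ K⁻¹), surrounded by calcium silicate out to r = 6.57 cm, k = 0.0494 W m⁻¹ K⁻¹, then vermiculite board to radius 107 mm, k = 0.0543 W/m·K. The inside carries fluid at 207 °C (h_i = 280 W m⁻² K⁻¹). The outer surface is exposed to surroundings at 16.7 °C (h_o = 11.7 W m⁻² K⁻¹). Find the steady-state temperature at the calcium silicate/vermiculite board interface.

T = 97.9 °C

Resistance network (inner→outer):
  R'_conv,in = 1/(2πr h) = 1/(2π·0.0318·280) = 0.01787 m·K/W
  R'_copper = ln(0.0345/0.0318)/(2πk) = 0.08149/(2π·448) = 2.895×10^-5 m·K/W
  R'_calcium silicate = ln(0.0657/0.0345)/(2πk) = 0.6441/(2π·0.0494) = 2.075 m·K/W
  R'_vermiculite board = ln(0.107/0.0657)/(2πk) = 0.4877/(2π·0.0543) = 1.430 m·K/W
  R'_conv,out = 1/(2πr h) = 1/(2π·0.107·11.7) = 0.1271 m·K/W
ΣR = 0.01787 + 2.895×10^-5 + 2.075 + 1.430 + 0.1271 = 3.650 m·K/W
Q' = ΔT/ΣR = (207 °C − 16.7 °C)/3.650 = 52.14 W/m
From the inner boundary to the calcium silicate/vermiculite board interface, ΣR_partial = 2.093 m·K/W.
T_interface = T_in − Q'·ΣR_partial = 207 °C − (52.14)(2.093) = 97.9 °C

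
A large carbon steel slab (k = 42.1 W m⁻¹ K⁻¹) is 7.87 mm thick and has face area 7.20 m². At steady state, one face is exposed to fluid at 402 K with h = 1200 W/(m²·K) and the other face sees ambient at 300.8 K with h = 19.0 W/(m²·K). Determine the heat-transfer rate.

Treat each layer as a resistance in series:
  R_conv,in = 1/(hA) = 1/(1200·7.20) = 1.157×10^-4 K/W
  R_carbon steel = L/(kA) = 0.00787/(42.1·7.20) = 2.596×10^-5 K/W
  R_conv,out = 1/(hA) = 1/(19.0·7.20) = 0.007310 K/W
ΣR = 1.157×10^-4 + 2.596×10^-5 + 0.007310 = 0.007452 K/W
Q = ΔT/ΣR = (402 K − 300.8 K)/0.007452 = 13600 W

Q = 13.6 kW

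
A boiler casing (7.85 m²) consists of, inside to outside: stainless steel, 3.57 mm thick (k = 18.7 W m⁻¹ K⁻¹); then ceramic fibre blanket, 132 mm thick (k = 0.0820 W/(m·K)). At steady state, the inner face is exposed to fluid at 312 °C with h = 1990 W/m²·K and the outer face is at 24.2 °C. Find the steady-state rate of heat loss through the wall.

Treat each layer as a resistance in series:
  R_conv,in = 1/(hA) = 1/(1990·7.85) = 6.401×10^-5 K/W
  R_stainless steel = L/(kA) = 0.00357/(18.7·7.85) = 2.432×10^-5 K/W
  R_ceramic fibre blanket = L/(kA) = 0.132/(0.0820·7.85) = 0.2051 K/W
ΣR = 6.401×10^-5 + 2.432×10^-5 + 0.2051 = 0.2052 K/W
Q = ΔT/ΣR = (312 °C − 24.2 °C)/0.2052 = 1400 W

Q = 1400 W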